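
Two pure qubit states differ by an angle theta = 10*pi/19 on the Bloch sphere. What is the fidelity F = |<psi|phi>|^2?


For states separated by angle theta on Bloch sphere:
F = cos^2(theta/2)
theta = 10*pi/19 = 1.6535
theta/2 = 0.8267
cos(theta/2) = 0.6773
F = 0.4587

0.4587


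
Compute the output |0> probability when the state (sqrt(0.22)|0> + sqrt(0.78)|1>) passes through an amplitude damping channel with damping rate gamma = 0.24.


For amplitude damping with parameter gamma on state sqrt(a)|0> + sqrt(b)|1>:
alpha^2 = 0.22, beta^2 = 0.78
P(|0>) = alpha^2 + gamma * beta^2
= 0.22 + 0.24 * 0.78
= 0.22 + 0.1872
= 0.4072

0.4072


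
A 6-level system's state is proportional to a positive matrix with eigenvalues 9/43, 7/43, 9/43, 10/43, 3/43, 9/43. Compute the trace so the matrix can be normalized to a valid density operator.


tr(M) = sum of eigenvalues
= 9/43 + 7/43 + 9/43 + 10/43 + 3/43 + 9/43
= 47/43
= 1.0930

1.0930


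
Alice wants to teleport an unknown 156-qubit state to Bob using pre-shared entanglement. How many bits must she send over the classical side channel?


Quantum teleportation requires 2 classical bits per qubit teleported.
156 qubit(s) -> 2 * 156 = 312 classical bits

312


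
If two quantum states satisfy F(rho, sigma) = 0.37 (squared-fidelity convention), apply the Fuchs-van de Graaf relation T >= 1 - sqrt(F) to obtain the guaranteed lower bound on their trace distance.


Fuchs-van de Graaf (squared-fidelity convention): 1 - sqrt(F) <= T <= sqrt(1 - F).
Lower bound: T >= 1 - sqrt(F)
sqrt(F) = sqrt(0.37) = 0.6083
T >= 1 - 0.6083
T >= 0.3917

0.3917


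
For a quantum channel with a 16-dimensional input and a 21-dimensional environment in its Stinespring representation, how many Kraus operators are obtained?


Tracing out the environment in an orthonormal basis {|i>_E} gives Kraus operators K_i = <i|_E U |0>_E.
Number of Kraus operators = dim(H_env) = d_env
= 21

21


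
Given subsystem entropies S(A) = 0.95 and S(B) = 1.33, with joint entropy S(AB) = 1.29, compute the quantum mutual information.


I(A:B) = S(A) + S(B) - S(AB)
= 0.95 + 1.33 - 1.29
= 0.9900

0.9900


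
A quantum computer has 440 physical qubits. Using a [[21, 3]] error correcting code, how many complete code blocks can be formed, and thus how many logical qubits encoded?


Each code block uses 21 physical qubits for 3 logical qubit(s).
Number of complete blocks = floor(440 / 21) = 20
Logical qubits = 20 * 3
= 60

60


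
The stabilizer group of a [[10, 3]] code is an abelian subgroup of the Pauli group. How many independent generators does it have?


For an [[n,k]] stabilizer code:
Number of stabilizer generators = n - k
= 10 - 3
= 7

7


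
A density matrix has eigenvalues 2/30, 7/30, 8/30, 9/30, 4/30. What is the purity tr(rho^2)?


tr(rho^2) = sum of eigenvalues squared
= (2/30)^2 + (7/30)^2 + (8/30)^2 + (9/30)^2 + (4/30)^2
= (4 + 49 + 64 + 81 + 16) / 900
= 214/900
= 0.2378

0.2378


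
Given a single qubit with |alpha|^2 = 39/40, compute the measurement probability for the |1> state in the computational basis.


|alpha|^2 = 39/40 = 0.9750
|beta|^2 = 1 - 39/40 = 1/40 = 0.0250
P(|1>) = |beta|^2 = 0.0250

0.0250


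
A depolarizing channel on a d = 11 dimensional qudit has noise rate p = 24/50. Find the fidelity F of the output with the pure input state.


F = (1-p) + p/d
= (1 - 0.4800) + 0.4800/11
= 0.5200 + 0.0436
= 0.5636

0.5636


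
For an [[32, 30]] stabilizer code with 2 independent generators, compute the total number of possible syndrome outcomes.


Each stabilizer generator gives a binary (+1 or -1) measurement outcome.
With 2 independent generators:
Total syndromes = 2^2
= 4

4


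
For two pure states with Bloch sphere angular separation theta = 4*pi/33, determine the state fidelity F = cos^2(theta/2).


For states separated by angle theta on Bloch sphere:
F = cos^2(theta/2)
theta = 4*pi/33 = 0.3808
theta/2 = 0.1904
cos(theta/2) = 0.9819
F = 0.9642

0.9642


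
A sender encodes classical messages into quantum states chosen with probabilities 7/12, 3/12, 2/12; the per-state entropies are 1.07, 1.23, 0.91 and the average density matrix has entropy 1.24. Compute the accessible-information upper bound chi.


chi = S(rho) - sum_i p_i * S(rho_i)
Weighted entropy = 7/12 * 1.07 + 3/12 * 1.23 + 2/12 * 0.91
= 1.0833
chi = 1.24 - 1.0833
= 0.1567

0.1567


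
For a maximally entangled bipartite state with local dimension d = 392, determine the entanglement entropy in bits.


For a maximally entangled state in d x d:
S = log2(d) = log2(392)
= 8.6147

8.6147


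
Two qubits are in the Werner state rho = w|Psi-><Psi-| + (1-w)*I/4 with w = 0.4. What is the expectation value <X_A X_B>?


|Psi-> = (|01> - |10>)/sqrt(2)
For the pure Bell state, <X_A X_B> = -1 (Bell-state Pauli correlator).
The maximally-mixed part I/4 has tr(I/4 * P tensor P) = 0 for any traceless Pauli P.
So <X_A X_B>_rho = w * (-1) + (1 - w) * 0
= 0.4 * (-1)
= -0.4000

-0.4000


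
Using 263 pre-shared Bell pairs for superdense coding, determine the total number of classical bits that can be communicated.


Superdense coding allows 2 classical bits per shared entangled pair.
263 pair(s) -> 2 * 263 = 526 classical bits

526


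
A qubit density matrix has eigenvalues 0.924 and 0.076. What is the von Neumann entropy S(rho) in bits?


S = -p*log2(p) - (1-p)*log2(1-p)
p = 0.9240, 1-p = 0.0760
= -0.9240 * log2(0.9240) - 0.0760 * log2(0.0760)
= -(-0.1054) - (-0.2826)
= 0.3879

0.3879


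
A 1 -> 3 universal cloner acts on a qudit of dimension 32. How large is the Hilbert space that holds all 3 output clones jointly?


Output space = H^(tensor 3) where dim(H) = 32
dim = 32^3
= 1024 (after 2 factors)
= 32768 (after 3 factors)
= 32768

32768


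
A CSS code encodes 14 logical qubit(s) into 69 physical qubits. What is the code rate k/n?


Code rate R = k/n
= 14/69
= 0.2029

0.2029


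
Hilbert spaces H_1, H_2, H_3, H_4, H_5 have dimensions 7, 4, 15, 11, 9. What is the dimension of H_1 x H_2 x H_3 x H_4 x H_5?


dim(H_1 x H_2 x H_3 x H_4 x H_5) = 7 * 4 * 15 * 11 * 9
= 28 * 15 * 11 * 9
= 420 * 11 * 9
= 4620 * 9
= 41580

41580


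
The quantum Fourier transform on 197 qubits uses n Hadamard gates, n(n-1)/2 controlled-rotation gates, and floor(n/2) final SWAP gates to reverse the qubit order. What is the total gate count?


Hadamard gates: 197
Controlled rotations: n*(n-1)/2 = 197*196/2 = 19306
SWAP gates: floor(n/2) = floor(197/2) = 98
Total = 197 + 19306 + 98
= 19601

19601


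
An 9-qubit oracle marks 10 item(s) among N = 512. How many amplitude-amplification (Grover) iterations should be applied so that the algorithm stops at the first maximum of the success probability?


After j Grover iterations the success probability is P(j) = sin^2((2j+1)*theta), where sin(theta) = sqrt(k/N).
N = 2^9 = 512, k = 10
sin(theta) = sqrt(k/N) = 0.1397542486
theta = arcsin(sqrt(k/N)) = 0.1402132233 rad
P(j) reaches its first maximum when (2j+1)*theta is as close as possible to pi/2, i.e. j = round(pi/(4*theta) - 1/2).
pi/(4*theta) - 1/2 = 5.1015
(For comparison, the common estimate pi/4 * sqrt(N/k) = 5.6199; the exact maximiser is used here.)
Optimal iterations = 5

5


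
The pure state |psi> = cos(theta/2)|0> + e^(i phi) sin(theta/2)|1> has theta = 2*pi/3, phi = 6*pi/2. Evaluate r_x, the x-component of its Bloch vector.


theta = 2.0944, phi = 9.4248
r_x = sin(theta)*cos(phi) = 0.8660 * -1.0000
r_x = -0.8660

-0.8660


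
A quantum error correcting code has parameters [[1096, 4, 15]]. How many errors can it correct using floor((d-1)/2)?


Code parameters: [[1096, 4, 15]], distance d = 15.
Number of correctable errors = floor((d-1)/2)
= floor((15 - 1)/2)
= floor(14/2)
= 7

7


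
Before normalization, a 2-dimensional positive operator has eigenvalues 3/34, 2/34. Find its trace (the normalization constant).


tr(M) = sum of eigenvalues
= 3/34 + 2/34
= 5/34
= 0.1471

0.1471


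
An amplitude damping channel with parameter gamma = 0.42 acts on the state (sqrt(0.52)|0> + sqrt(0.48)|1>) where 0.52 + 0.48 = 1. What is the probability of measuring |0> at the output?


For amplitude damping with parameter gamma on state sqrt(a)|0> + sqrt(b)|1>:
alpha^2 = 0.52, beta^2 = 0.48
P(|0>) = alpha^2 + gamma * beta^2
= 0.52 + 0.42 * 0.48
= 0.52 + 0.2016
= 0.7216

0.7216


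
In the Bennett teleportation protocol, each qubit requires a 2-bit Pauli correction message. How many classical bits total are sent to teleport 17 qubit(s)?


Quantum teleportation requires 2 classical bits per qubit teleported.
17 qubit(s) -> 2 * 17 = 34 classical bits

34


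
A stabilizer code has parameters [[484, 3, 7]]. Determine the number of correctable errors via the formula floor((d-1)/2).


Code parameters: [[484, 3, 7]], distance d = 7.
Number of correctable errors = floor((d-1)/2)
= floor((7 - 1)/2)
= floor(6/2)
= 3

3


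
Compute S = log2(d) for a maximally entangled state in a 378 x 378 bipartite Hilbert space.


For a maximally entangled state in d x d:
S = log2(d) = log2(378)
= 8.5622

8.5622


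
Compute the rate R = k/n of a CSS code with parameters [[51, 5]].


Code rate R = k/n
= 5/51
= 0.0980

0.0980


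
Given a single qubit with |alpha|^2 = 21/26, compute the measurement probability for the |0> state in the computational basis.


|alpha|^2 = 21/26 = 0.8077
|beta|^2 = 1 - 21/26 = 5/26 = 0.1923
P(|0>) = |alpha|^2 = 0.8077

0.8077


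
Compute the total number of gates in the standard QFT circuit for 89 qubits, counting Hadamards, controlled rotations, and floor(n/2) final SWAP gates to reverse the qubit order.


Hadamard gates: 89
Controlled rotations: n*(n-1)/2 = 89*88/2 = 3916
SWAP gates: floor(n/2) = floor(89/2) = 44
Total = 89 + 3916 + 44
= 4049

4049


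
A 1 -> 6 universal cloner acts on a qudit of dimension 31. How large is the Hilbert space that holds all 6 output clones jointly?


Output space = H^(tensor 6) where dim(H) = 31
dim = 31^6
= 961 (after 2 factors)
= 29791 (after 3 factors)
= 923521 (after 4 factors)
= 28629151 (after 5 factors)
= 887503681 (after 6 factors)
= 887503681

887503681


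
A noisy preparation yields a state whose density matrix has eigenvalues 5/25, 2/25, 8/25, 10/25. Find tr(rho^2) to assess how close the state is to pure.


tr(rho^2) = sum of eigenvalues squared
= (5/25)^2 + (2/25)^2 + (8/25)^2 + (10/25)^2
= (25 + 4 + 64 + 100) / 625
= 193/625
= 0.3088

0.3088


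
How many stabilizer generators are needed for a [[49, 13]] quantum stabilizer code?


For an [[n,k]] stabilizer code:
Number of stabilizer generators = n - k
= 49 - 13
= 36

36


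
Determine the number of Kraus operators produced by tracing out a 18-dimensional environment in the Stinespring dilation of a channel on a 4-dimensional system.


Tracing out the environment in an orthonormal basis {|i>_E} gives Kraus operators K_i = <i|_E U |0>_E.
Number of Kraus operators = dim(H_env) = d_env
= 18

18


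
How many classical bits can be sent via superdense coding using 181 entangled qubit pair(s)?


Superdense coding allows 2 classical bits per shared entangled pair.
181 pair(s) -> 2 * 181 = 362 classical bits

362


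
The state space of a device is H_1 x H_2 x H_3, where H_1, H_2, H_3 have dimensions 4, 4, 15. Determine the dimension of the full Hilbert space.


dim(H_1 x H_2 x H_3) = 4 * 4 * 15
= 16 * 15
= 240

240


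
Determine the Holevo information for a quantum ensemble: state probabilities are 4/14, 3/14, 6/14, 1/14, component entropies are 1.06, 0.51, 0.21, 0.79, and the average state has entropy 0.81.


chi = S(rho) - sum_i p_i * S(rho_i)
Weighted entropy = 4/14 * 1.06 + 3/14 * 0.51 + 6/14 * 0.21 + 1/14 * 0.79
= 0.5586
chi = 0.81 - 0.5586
= 0.2514

0.2514


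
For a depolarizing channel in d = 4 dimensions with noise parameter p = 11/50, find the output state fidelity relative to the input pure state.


F = (1-p) + p/d
= (1 - 0.2200) + 0.2200/4
= 0.7800 + 0.0550
= 0.8350

0.8350


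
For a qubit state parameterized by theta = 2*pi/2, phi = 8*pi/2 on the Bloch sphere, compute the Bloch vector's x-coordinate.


theta = 3.1416, phi = 12.5664
r_x = sin(theta)*cos(phi) = 0.0000 * 1.0000
r_x = 0.0000

0.0000


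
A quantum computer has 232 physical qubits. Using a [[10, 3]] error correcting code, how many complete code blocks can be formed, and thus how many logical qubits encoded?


Each code block uses 10 physical qubits for 3 logical qubit(s).
Number of complete blocks = floor(232 / 10) = 23
Logical qubits = 23 * 3
= 69

69


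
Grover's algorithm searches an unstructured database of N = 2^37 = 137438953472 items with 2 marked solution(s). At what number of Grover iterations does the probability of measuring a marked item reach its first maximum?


After j Grover iterations the success probability is P(j) = sin^2((2j+1)*theta), where sin(theta) = sqrt(k/N).
N = 2^37 = 137438953472, k = 2
sin(theta) = sqrt(k/N) = 3.814697266e-06
theta = arcsin(sqrt(k/N)) = 3.814697266e-06 rad
P(j) reaches its first maximum when (2j+1)*theta is as close as possible to pi/2, i.e. j = round(pi/(4*theta) - 1/2).
pi/(4*theta) - 1/2 = 205886.9161
(For comparison, the common estimate pi/4 * sqrt(N/k) = 205887.4161; the exact maximiser is used here.)
Optimal iterations = 205887

205887


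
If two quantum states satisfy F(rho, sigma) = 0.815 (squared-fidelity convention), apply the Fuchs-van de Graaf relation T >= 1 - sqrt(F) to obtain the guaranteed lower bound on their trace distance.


Fuchs-van de Graaf (squared-fidelity convention): 1 - sqrt(F) <= T <= sqrt(1 - F).
Lower bound: T >= 1 - sqrt(F)
sqrt(F) = sqrt(0.815) = 0.9028
T >= 1 - 0.9028
T >= 0.0972

0.0972


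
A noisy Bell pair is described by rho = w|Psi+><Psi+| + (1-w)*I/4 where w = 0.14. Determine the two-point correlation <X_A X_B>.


|Psi+> = (|01> + |10>)/sqrt(2)
For the pure Bell state, <X_A X_B> = +1 (Bell-state Pauli correlator).
The maximally-mixed part I/4 has tr(I/4 * P tensor P) = 0 for any traceless Pauli P.
So <X_A X_B>_rho = w * (+1) + (1 - w) * 0
= 0.14 * (+1)
= 0.1400

0.1400


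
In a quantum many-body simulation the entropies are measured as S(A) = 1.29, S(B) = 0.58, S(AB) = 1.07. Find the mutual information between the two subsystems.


I(A:B) = S(A) + S(B) - S(AB)
= 1.29 + 0.58 - 1.07
= 0.8000

0.8000


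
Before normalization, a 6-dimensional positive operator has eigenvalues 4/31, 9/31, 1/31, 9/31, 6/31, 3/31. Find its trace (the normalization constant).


tr(M) = sum of eigenvalues
= 4/31 + 9/31 + 1/31 + 9/31 + 6/31 + 3/31
= 32/31
= 1.0323

1.0323


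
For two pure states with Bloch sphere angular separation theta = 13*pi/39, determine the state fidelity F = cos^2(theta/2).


For states separated by angle theta on Bloch sphere:
F = cos^2(theta/2)
theta = 13*pi/39 = 1.0472
theta/2 = 0.5236
cos(theta/2) = 0.8660
F = 0.7500

0.7500


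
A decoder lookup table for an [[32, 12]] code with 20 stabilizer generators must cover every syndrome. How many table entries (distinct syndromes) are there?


Each stabilizer generator gives a binary (+1 or -1) measurement outcome.
With 20 independent generators:
Total syndromes = 2^20
= 1048576

1048576


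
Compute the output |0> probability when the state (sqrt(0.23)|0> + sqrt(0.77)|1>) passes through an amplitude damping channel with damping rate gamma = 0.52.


For amplitude damping with parameter gamma on state sqrt(a)|0> + sqrt(b)|1>:
alpha^2 = 0.23, beta^2 = 0.77
P(|0>) = alpha^2 + gamma * beta^2
= 0.23 + 0.52 * 0.77
= 0.23 + 0.4004
= 0.6304

0.6304


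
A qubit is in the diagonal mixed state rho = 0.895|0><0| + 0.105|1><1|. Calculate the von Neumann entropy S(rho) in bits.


S = -p*log2(p) - (1-p)*log2(1-p)
p = 0.8950, 1-p = 0.1050
= -0.8950 * log2(0.8950) - 0.1050 * log2(0.1050)
= -(-0.1432) - (-0.3414)
= 0.4846

0.4846


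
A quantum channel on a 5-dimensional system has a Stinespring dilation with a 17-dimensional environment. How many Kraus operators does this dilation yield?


Tracing out the environment in an orthonormal basis {|i>_E} gives Kraus operators K_i = <i|_E U |0>_E.
Number of Kraus operators = dim(H_env) = d_env
= 17

17


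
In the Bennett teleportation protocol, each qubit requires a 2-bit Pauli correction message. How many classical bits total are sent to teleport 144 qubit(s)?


Quantum teleportation requires 2 classical bits per qubit teleported.
144 qubit(s) -> 2 * 144 = 288 classical bits

288


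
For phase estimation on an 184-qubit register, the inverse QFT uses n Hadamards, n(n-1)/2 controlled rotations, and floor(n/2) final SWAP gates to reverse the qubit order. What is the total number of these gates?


Hadamard gates: 184
Controlled rotations: n*(n-1)/2 = 184*183/2 = 16836
SWAP gates: floor(n/2) = floor(184/2) = 92
Total = 184 + 16836 + 92
= 17112

17112


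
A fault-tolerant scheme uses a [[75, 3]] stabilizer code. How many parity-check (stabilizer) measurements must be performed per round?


For an [[n,k]] stabilizer code:
Number of stabilizer generators = n - k
= 75 - 3
= 72

72


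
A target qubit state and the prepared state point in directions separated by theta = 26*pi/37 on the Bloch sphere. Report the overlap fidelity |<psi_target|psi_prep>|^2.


For states separated by angle theta on Bloch sphere:
F = cos^2(theta/2)
theta = 26*pi/37 = 2.2076
theta/2 = 1.1038
cos(theta/2) = 0.4502
F = 0.2027

0.2027


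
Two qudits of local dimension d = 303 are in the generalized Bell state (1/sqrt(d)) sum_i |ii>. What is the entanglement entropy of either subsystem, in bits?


For a maximally entangled state in d x d:
S = log2(d) = log2(303)
= 8.2432

8.2432


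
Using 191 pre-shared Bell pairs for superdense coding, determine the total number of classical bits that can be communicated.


Superdense coding allows 2 classical bits per shared entangled pair.
191 pair(s) -> 2 * 191 = 382 classical bits

382


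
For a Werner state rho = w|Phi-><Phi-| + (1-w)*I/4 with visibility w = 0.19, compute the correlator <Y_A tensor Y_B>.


|Phi-> = (|00> - |11>)/sqrt(2)
For the pure Bell state, <Y_A Y_B> = +1 (Bell-state Pauli correlator).
The maximally-mixed part I/4 has tr(I/4 * P tensor P) = 0 for any traceless Pauli P.
So <Y_A Y_B>_rho = w * (+1) + (1 - w) * 0
= 0.19 * (+1)
= 0.1900

0.1900


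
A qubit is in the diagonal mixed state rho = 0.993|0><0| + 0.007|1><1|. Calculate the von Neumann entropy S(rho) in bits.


S = -p*log2(p) - (1-p)*log2(1-p)
p = 0.9930, 1-p = 0.0070
= -0.9930 * log2(0.9930) - 0.0070 * log2(0.0070)
= -(-0.0101) - (-0.0501)
= 0.0602

0.0602


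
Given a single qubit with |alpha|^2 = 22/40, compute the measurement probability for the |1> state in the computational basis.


|alpha|^2 = 22/40 = 0.5500
|beta|^2 = 1 - 22/40 = 18/40 = 0.4500
P(|1>) = |beta|^2 = 0.4500

0.4500


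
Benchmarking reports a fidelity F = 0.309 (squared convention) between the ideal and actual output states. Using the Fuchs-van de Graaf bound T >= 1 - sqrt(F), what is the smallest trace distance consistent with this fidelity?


Fuchs-van de Graaf (squared-fidelity convention): 1 - sqrt(F) <= T <= sqrt(1 - F).
Lower bound: T >= 1 - sqrt(F)
sqrt(F) = sqrt(0.309) = 0.5559
T >= 1 - 0.5559
T >= 0.4441

0.4441


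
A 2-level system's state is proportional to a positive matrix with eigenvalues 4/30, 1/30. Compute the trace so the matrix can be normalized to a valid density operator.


tr(M) = sum of eigenvalues
= 4/30 + 1/30
= 5/30
= 0.1667

0.1667


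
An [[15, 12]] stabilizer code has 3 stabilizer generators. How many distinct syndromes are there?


Each stabilizer generator gives a binary (+1 or -1) measurement outcome.
With 3 independent generators:
Total syndromes = 2^3
= 8

8


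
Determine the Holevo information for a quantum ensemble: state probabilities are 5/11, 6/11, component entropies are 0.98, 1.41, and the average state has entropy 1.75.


chi = S(rho) - sum_i p_i * S(rho_i)
Weighted entropy = 5/11 * 0.98 + 6/11 * 1.41
= 1.2145
chi = 1.75 - 1.2145
= 0.5355

0.5355


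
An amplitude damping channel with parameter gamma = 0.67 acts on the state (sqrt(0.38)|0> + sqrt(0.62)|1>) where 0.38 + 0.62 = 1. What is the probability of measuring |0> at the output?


For amplitude damping with parameter gamma on state sqrt(a)|0> + sqrt(b)|1>:
alpha^2 = 0.38, beta^2 = 0.62
P(|0>) = alpha^2 + gamma * beta^2
= 0.38 + 0.67 * 0.62
= 0.38 + 0.4154
= 0.7954

0.7954


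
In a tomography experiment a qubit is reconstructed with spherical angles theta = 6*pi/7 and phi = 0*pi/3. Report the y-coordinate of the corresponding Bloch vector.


theta = 2.6928, phi = 0.0000
r_y = sin(theta)*sin(phi) = 0.4339 * 0.0000
r_y = 0.0000

0.0000


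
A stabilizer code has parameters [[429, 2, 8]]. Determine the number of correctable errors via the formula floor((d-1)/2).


Code parameters: [[429, 2, 8]], distance d = 8.
Number of correctable errors = floor((d-1)/2)
= floor((8 - 1)/2)
= floor(7/2)
= 3

3


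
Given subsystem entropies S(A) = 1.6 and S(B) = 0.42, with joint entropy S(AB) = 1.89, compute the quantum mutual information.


I(A:B) = S(A) + S(B) - S(AB)
= 1.6 + 0.42 - 1.89
= 0.1300

0.1300


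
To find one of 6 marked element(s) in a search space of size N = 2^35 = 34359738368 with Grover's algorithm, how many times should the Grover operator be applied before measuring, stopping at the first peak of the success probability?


After j Grover iterations the success probability is P(j) = sin^2((2j+1)*theta), where sin(theta) = sqrt(k/N).
N = 2^35 = 34359738368, k = 6
sin(theta) = sqrt(k/N) = 1.321449896e-05
theta = arcsin(sqrt(k/N)) = 1.321449896e-05 rad
P(j) reaches its first maximum when (2j+1)*theta is as close as possible to pi/2, i.e. j = round(pi/(4*theta) - 1/2).
pi/(4*theta) - 1/2 = 59434.0776
(For comparison, the common estimate pi/4 * sqrt(N/k) = 59434.5776; the exact maximiser is used here.)
Optimal iterations = 59434

59434


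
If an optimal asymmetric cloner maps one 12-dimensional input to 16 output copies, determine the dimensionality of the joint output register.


Output space = H^(tensor 16) where dim(H) = 12
dim = 12^16
= 144 (after 2 factors)
= 1728 (after 3 factors)
= 20736 (after 4 factors)
= 248832 (after 5 factors)
= 2985984 (after 6 factors)
= 35831808 (after 7 factors)
= 429981696 (after 8 factors)
= 5159780352 (after 9 factors)
= 61917364224 (after 10 factors)
= 743008370688 (after 11 factors)
= 8916100448256 (after 12 factors)
= 106993205379072 (after 13 factors)
= 1283918464548864 (after 14 factors)
= 15407021574586368 (after 15 factors)
= 184884258895036416 (after 16 factors)
= 184884258895036416

184884258895036416


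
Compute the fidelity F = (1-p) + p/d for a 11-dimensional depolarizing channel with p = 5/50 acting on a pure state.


F = (1-p) + p/d
= (1 - 0.1000) + 0.1000/11
= 0.9000 + 0.0091
= 0.9091

0.9091


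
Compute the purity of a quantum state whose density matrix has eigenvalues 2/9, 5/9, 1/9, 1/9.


tr(rho^2) = sum of eigenvalues squared
= (2/9)^2 + (5/9)^2 + (1/9)^2 + (1/9)^2
= (4 + 25 + 1 + 1) / 81
= 31/81
= 0.3827

0.3827


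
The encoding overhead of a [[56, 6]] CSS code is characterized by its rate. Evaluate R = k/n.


Code rate R = k/n
= 6/56
= 0.1071

0.1071


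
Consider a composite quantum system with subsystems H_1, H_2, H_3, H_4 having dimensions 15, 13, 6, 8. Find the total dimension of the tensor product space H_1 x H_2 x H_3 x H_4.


dim(H_1 x H_2 x H_3 x H_4) = 15 * 13 * 6 * 8
= 195 * 6 * 8
= 1170 * 8
= 9360

9360


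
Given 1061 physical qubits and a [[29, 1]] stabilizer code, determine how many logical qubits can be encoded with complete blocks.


Each code block uses 29 physical qubits for 1 logical qubit(s).
Number of complete blocks = floor(1061 / 29) = 36
Logical qubits = 36 * 1
= 36

36


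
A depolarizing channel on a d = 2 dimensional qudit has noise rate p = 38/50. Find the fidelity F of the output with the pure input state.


F = (1-p) + p/d
= (1 - 0.7600) + 0.7600/2
= 0.2400 + 0.3800
= 0.6200

0.6200


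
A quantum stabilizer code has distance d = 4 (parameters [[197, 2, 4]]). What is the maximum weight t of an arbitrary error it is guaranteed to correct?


Code parameters: [[197, 2, 4]], distance d = 4.
Number of correctable errors = floor((d-1)/2)
= floor((4 - 1)/2)
= floor(3/2)
= 1

1


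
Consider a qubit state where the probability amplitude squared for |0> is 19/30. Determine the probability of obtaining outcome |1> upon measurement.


|alpha|^2 = 19/30 = 0.6333
|beta|^2 = 1 - 19/30 = 11/30 = 0.3667
P(|1>) = |beta|^2 = 0.3667

0.3667


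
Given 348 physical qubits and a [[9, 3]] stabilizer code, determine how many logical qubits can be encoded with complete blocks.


Each code block uses 9 physical qubits for 3 logical qubit(s).
Number of complete blocks = floor(348 / 9) = 38
Logical qubits = 38 * 3
= 114

114


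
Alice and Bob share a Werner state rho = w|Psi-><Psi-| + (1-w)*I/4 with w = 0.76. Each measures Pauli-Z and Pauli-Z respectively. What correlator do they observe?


|Psi-> = (|01> - |10>)/sqrt(2)
For the pure Bell state, <Z_A Z_B> = -1 (Bell-state Pauli correlator).
The maximally-mixed part I/4 has tr(I/4 * P tensor P) = 0 for any traceless Pauli P.
So <Z_A Z_B>_rho = w * (-1) + (1 - w) * 0
= 0.76 * (-1)
= -0.7600

-0.7600


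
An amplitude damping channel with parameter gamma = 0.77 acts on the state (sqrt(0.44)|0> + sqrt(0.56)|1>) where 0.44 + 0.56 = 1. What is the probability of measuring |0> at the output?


For amplitude damping with parameter gamma on state sqrt(a)|0> + sqrt(b)|1>:
alpha^2 = 0.44, beta^2 = 0.56
P(|0>) = alpha^2 + gamma * beta^2
= 0.44 + 0.77 * 0.56
= 0.44 + 0.4312
= 0.8712

0.8712


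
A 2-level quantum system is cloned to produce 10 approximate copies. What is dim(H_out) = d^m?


Output space = H^(tensor 10) where dim(H) = 2
dim = 2^10
= 4 (after 2 factors)
= 8 (after 3 factors)
= 16 (after 4 factors)
= 32 (after 5 factors)
= 64 (after 6 factors)
= 128 (after 7 factors)
= 256 (after 8 factors)
= 512 (after 9 factors)
= 1024 (after 10 factors)
= 1024

1024


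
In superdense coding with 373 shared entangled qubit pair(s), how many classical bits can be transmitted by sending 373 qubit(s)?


Superdense coding allows 2 classical bits per shared entangled pair.
373 pair(s) -> 2 * 373 = 746 classical bits

746


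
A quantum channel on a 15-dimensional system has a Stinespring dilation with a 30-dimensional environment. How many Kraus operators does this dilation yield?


Tracing out the environment in an orthonormal basis {|i>_E} gives Kraus operators K_i = <i|_E U |0>_E.
Number of Kraus operators = dim(H_env) = d_env
= 30

30


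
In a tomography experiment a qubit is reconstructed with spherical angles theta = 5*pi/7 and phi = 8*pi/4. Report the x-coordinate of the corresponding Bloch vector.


theta = 2.2440, phi = 6.2832
r_x = sin(theta)*cos(phi) = 0.7818 * 1.0000
r_x = 0.7818

0.7818


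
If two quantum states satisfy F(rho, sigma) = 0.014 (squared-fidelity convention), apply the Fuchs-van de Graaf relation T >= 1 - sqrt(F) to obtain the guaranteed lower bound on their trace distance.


Fuchs-van de Graaf (squared-fidelity convention): 1 - sqrt(F) <= T <= sqrt(1 - F).
Lower bound: T >= 1 - sqrt(F)
sqrt(F) = sqrt(0.014) = 0.1183
T >= 1 - 0.1183
T >= 0.8817

0.8817


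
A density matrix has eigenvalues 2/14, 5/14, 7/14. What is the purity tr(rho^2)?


tr(rho^2) = sum of eigenvalues squared
= (2/14)^2 + (5/14)^2 + (7/14)^2
= (4 + 25 + 49) / 196
= 78/196
= 0.3980

0.3980


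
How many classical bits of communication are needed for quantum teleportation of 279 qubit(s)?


Quantum teleportation requires 2 classical bits per qubit teleported.
279 qubit(s) -> 2 * 279 = 558 classical bits

558


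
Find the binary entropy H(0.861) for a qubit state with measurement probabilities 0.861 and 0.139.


S = -p*log2(p) - (1-p)*log2(1-p)
p = 0.8610, 1-p = 0.1390
= -0.8610 * log2(0.8610) - 0.1390 * log2(0.1390)
= -(-0.1859) - (-0.3957)
= 0.5816

0.5816


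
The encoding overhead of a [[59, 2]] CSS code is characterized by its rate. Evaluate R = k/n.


Code rate R = k/n
= 2/59
= 0.0339

0.0339


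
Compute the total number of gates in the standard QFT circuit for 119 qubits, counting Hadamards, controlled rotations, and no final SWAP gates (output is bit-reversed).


Hadamard gates: 119
Controlled rotations: n*(n-1)/2 = 119*118/2 = 7021
SWAP gates: 0 (omitted)
Total = 119 + 7021
= 7140

7140


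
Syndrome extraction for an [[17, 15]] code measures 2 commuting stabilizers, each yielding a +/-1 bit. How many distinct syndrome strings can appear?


Each stabilizer generator gives a binary (+1 or -1) measurement outcome.
With 2 independent generators:
Total syndromes = 2^2
= 4

4


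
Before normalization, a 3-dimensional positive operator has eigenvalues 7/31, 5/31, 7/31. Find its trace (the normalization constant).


tr(M) = sum of eigenvalues
= 7/31 + 5/31 + 7/31
= 19/31
= 0.6129

0.6129


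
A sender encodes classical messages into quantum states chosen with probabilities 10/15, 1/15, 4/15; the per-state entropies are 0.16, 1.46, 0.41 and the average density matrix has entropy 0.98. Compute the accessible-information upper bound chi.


chi = S(rho) - sum_i p_i * S(rho_i)
Weighted entropy = 10/15 * 0.16 + 1/15 * 1.46 + 4/15 * 0.41
= 0.3133
chi = 0.98 - 0.3133
= 0.6667

0.6667


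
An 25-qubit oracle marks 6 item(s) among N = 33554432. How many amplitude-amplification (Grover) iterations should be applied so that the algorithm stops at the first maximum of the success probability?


After j Grover iterations the success probability is P(j) = sin^2((2j+1)*theta), where sin(theta) = sqrt(k/N).
N = 2^25 = 33554432, k = 6
sin(theta) = sqrt(k/N) = 0.0004228639667
theta = arcsin(sqrt(k/N)) = 0.0004228639793 rad
P(j) reaches its first maximum when (2j+1)*theta is as close as possible to pi/2, i.e. j = round(pi/(4*theta) - 1/2).
pi/(4*theta) - 1/2 = 1856.8305
(For comparison, the common estimate pi/4 * sqrt(N/k) = 1857.3305; the exact maximiser is used here.)
Optimal iterations = 1857

1857


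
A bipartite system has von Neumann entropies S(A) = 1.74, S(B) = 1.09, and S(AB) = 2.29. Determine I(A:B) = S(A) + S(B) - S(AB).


I(A:B) = S(A) + S(B) - S(AB)
= 1.74 + 1.09 - 2.29
= 0.5400

0.5400


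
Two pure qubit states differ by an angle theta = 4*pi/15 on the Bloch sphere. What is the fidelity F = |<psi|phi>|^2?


For states separated by angle theta on Bloch sphere:
F = cos^2(theta/2)
theta = 4*pi/15 = 0.8378
theta/2 = 0.4189
cos(theta/2) = 0.9135
F = 0.8346

0.8346


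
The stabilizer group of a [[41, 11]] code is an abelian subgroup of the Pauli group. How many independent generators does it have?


For an [[n,k]] stabilizer code:
Number of stabilizer generators = n - k
= 41 - 11
= 30

30


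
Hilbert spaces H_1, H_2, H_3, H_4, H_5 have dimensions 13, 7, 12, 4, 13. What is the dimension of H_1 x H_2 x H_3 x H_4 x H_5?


dim(H_1 x H_2 x H_3 x H_4 x H_5) = 13 * 7 * 12 * 4 * 13
= 91 * 12 * 4 * 13
= 1092 * 4 * 13
= 4368 * 13
= 56784

56784


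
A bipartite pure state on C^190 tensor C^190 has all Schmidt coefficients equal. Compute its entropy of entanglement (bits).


For a maximally entangled state in d x d:
S = log2(d) = log2(190)
= 7.5699

7.5699


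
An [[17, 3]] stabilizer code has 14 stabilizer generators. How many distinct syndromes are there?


Each stabilizer generator gives a binary (+1 or -1) measurement outcome.
With 14 independent generators:
Total syndromes = 2^14
= 16384

16384


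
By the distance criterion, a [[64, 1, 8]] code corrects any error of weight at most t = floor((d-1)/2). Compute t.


Code parameters: [[64, 1, 8]], distance d = 8.
Number of correctable errors = floor((d-1)/2)
= floor((8 - 1)/2)
= floor(7/2)
= 3

3


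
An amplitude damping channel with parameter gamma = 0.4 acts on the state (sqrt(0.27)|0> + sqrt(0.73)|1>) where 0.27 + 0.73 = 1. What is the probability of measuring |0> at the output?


For amplitude damping with parameter gamma on state sqrt(a)|0> + sqrt(b)|1>:
alpha^2 = 0.27, beta^2 = 0.73
P(|0>) = alpha^2 + gamma * beta^2
= 0.27 + 0.4 * 0.73
= 0.27 + 0.2920
= 0.5620

0.5620


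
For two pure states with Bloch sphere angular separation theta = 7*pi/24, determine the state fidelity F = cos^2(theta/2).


For states separated by angle theta on Bloch sphere:
F = cos^2(theta/2)
theta = 7*pi/24 = 0.9163
theta/2 = 0.4581
cos(theta/2) = 0.8969
F = 0.8044

0.8044


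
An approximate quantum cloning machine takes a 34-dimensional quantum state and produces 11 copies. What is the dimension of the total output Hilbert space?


Output space = H^(tensor 11) where dim(H) = 34
dim = 34^11
= 1156 (after 2 factors)
= 39304 (after 3 factors)
= 1336336 (after 4 factors)
= 45435424 (after 5 factors)
= 1544804416 (after 6 factors)
= 52523350144 (after 7 factors)
= 1785793904896 (after 8 factors)
= 60716992766464 (after 9 factors)
= 2064377754059776 (after 10 factors)
= 70188843638032384 (after 11 factors)
= 70188843638032384

70188843638032384


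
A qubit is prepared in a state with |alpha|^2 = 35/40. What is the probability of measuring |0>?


|alpha|^2 = 35/40 = 0.8750
|beta|^2 = 1 - 35/40 = 5/40 = 0.1250
P(|0>) = |alpha|^2 = 0.8750

0.8750


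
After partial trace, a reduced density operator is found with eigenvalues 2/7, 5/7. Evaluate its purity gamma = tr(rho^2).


tr(rho^2) = sum of eigenvalues squared
= (2/7)^2 + (5/7)^2
= (4 + 25) / 49
= 29/49
= 0.5918

0.5918


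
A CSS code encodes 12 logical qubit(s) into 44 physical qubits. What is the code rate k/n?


Code rate R = k/n
= 12/44
= 0.2727

0.2727


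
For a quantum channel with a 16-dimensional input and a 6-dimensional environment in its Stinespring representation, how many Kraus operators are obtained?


Tracing out the environment in an orthonormal basis {|i>_E} gives Kraus operators K_i = <i|_E U |0>_E.
Number of Kraus operators = dim(H_env) = d_env
= 6

6


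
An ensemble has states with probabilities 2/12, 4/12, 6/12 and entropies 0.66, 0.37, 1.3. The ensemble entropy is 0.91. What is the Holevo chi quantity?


chi = S(rho) - sum_i p_i * S(rho_i)
Weighted entropy = 2/12 * 0.66 + 4/12 * 0.37 + 6/12 * 1.3
= 0.8833
chi = 0.91 - 0.8833
= 0.0267

0.0267


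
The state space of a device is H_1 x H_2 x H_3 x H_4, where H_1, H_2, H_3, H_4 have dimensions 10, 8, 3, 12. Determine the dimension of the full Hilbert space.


dim(H_1 x H_2 x H_3 x H_4) = 10 * 8 * 3 * 12
= 80 * 3 * 12
= 240 * 12
= 2880

2880


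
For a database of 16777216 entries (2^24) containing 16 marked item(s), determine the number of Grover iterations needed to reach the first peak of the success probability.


After j Grover iterations the success probability is P(j) = sin^2((2j+1)*theta), where sin(theta) = sqrt(k/N).
N = 2^24 = 16777216, k = 16
sin(theta) = sqrt(k/N) = 0.0009765625
theta = arcsin(sqrt(k/N)) = 0.0009765626552 rad
P(j) reaches its first maximum when (2j+1)*theta is as close as possible to pi/2, i.e. j = round(pi/(4*theta) - 1/2).
pi/(4*theta) - 1/2 = 803.7476
(For comparison, the common estimate pi/4 * sqrt(N/k) = 804.2477; the exact maximiser is used here.)
Optimal iterations = 804

804


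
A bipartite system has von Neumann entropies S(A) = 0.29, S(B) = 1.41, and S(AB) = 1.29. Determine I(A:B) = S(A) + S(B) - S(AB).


I(A:B) = S(A) + S(B) - S(AB)
= 0.29 + 1.41 - 1.29
= 0.4100

0.4100


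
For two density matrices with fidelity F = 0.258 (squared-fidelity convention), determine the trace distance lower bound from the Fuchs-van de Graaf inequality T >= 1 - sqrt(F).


Fuchs-van de Graaf (squared-fidelity convention): 1 - sqrt(F) <= T <= sqrt(1 - F).
Lower bound: T >= 1 - sqrt(F)
sqrt(F) = sqrt(0.258) = 0.5079
T >= 1 - 0.5079
T >= 0.4921

0.4921


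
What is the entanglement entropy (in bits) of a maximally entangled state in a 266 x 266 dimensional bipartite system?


For a maximally entangled state in d x d:
S = log2(d) = log2(266)
= 8.0553

8.0553


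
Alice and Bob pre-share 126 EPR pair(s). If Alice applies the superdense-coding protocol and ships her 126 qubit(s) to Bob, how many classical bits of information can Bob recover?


Superdense coding allows 2 classical bits per shared entangled pair.
126 pair(s) -> 2 * 126 = 252 classical bits

252


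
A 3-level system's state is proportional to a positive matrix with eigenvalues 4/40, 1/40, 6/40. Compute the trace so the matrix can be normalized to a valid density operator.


tr(M) = sum of eigenvalues
= 4/40 + 1/40 + 6/40
= 11/40
= 0.2750

0.2750


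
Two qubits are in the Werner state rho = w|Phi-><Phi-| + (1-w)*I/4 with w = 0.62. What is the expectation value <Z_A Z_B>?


|Phi-> = (|00> - |11>)/sqrt(2)
For the pure Bell state, <Z_A Z_B> = +1 (Bell-state Pauli correlator).
The maximally-mixed part I/4 has tr(I/4 * P tensor P) = 0 for any traceless Pauli P.
So <Z_A Z_B>_rho = w * (+1) + (1 - w) * 0
= 0.62 * (+1)
= 0.6200

0.6200


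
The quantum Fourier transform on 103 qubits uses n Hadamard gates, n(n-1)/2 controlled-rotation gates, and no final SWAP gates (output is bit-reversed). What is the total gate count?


Hadamard gates: 103
Controlled rotations: n*(n-1)/2 = 103*102/2 = 5253
SWAP gates: 0 (omitted)
Total = 103 + 5253
= 5356

5356


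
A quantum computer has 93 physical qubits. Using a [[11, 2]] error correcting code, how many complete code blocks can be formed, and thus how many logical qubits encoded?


Each code block uses 11 physical qubits for 2 logical qubit(s).
Number of complete blocks = floor(93 / 11) = 8
Logical qubits = 8 * 2
= 16

16


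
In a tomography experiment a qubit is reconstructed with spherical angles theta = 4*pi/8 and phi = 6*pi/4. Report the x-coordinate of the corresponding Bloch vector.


theta = 1.5708, phi = 4.7124
r_x = sin(theta)*cos(phi) = 1.0000 * 0.0000
r_x = 0.0000

0.0000


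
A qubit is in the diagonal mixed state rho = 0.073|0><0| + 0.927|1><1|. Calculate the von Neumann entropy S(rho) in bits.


S = -p*log2(p) - (1-p)*log2(1-p)
p = 0.0730, 1-p = 0.9270
= -0.0730 * log2(0.0730) - 0.9270 * log2(0.9270)
= -(-0.2756) - (-0.1014)
= 0.3770

0.3770


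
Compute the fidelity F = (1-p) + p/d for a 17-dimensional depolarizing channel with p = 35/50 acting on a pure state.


F = (1-p) + p/d
= (1 - 0.7000) + 0.7000/17
= 0.3000 + 0.0412
= 0.3412

0.3412


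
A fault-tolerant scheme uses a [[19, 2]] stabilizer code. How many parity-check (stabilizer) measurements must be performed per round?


For an [[n,k]] stabilizer code:
Number of stabilizer generators = n - k
= 19 - 2
= 17

17


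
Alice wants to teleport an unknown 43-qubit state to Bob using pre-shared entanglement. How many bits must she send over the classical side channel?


Quantum teleportation requires 2 classical bits per qubit teleported.
43 qubit(s) -> 2 * 43 = 86 classical bits

86


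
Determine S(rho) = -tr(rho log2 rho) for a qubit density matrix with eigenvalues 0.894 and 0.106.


S = -p*log2(p) - (1-p)*log2(1-p)
p = 0.8940, 1-p = 0.1060
= -0.8940 * log2(0.8940) - 0.1060 * log2(0.1060)
= -(-0.1445) - (-0.3432)
= 0.4877

0.4877


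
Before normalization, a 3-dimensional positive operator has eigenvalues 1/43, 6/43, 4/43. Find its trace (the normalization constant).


tr(M) = sum of eigenvalues
= 1/43 + 6/43 + 4/43
= 11/43
= 0.2558

0.2558


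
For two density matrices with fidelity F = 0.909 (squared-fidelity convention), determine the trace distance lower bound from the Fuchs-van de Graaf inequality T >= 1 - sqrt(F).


Fuchs-van de Graaf (squared-fidelity convention): 1 - sqrt(F) <= T <= sqrt(1 - F).
Lower bound: T >= 1 - sqrt(F)
sqrt(F) = sqrt(0.909) = 0.9534
T >= 1 - 0.9534
T >= 0.0466

0.0466


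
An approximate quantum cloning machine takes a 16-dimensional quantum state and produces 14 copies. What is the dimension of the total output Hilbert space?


Output space = H^(tensor 14) where dim(H) = 16
dim = 16^14
= 256 (after 2 factors)
= 4096 (after 3 factors)
= 65536 (after 4 factors)
= 1048576 (after 5 factors)
= 16777216 (after 6 factors)
= 268435456 (after 7 factors)
= 4294967296 (after 8 factors)
= 68719476736 (after 9 factors)
= 1099511627776 (after 10 factors)
= 17592186044416 (after 11 factors)
= 281474976710656 (after 12 factors)
= 4503599627370496 (after 13 factors)
= 72057594037927936 (after 14 factors)
= 72057594037927936

72057594037927936
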